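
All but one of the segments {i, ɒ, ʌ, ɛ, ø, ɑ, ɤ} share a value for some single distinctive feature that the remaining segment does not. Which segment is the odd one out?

[high] groups all but one: /ɒ, ɛ, ɤ, ɑ, ø, ʌ/ share [-high] while /i/ (high front unrounded tense vowel) alone is [+high]. Removing any other segment would not leave a single-feature class that excludes it.

i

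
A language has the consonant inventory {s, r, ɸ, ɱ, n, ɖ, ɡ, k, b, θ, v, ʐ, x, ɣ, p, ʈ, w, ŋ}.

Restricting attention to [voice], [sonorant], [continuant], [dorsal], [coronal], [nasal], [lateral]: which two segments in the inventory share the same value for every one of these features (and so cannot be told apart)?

s, θ

On the given features, /s/ and /θ/ have an identical profile: [-voice], [-sonorant], [+continuant], [-dorsal], [+coronal], [-nasal], [-lateral]. No other two segments in the inventory coincide on all 7 features. (They do differ in [strident] and [distributed], which are not among the given features.)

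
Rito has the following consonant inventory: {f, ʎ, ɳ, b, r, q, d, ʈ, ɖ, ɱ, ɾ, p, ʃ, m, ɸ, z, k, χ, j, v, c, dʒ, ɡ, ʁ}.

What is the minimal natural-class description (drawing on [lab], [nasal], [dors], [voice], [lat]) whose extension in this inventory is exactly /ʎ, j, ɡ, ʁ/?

[+voice, +dors]

The class [+voice], [+dorsal] has exactly /ʎ, j, ɡ, ʁ/ as its extension in this inventory. No smaller conjunction from the listed features achieves this: [+dorsal] alone would also admit /q, k, χ, c/; [+voice] alone would also admit /ɳ, b, r, d, …/; and checking the remaining single features turns up none with this extension.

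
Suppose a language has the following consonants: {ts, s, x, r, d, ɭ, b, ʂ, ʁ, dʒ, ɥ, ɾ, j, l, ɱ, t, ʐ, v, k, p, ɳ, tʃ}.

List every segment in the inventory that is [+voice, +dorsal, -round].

First, the [+voice] segments are /r, d, ɭ, b, ʁ, dʒ, ɥ, ɾ, j, l, ɱ, ʐ, v, ɳ/.
Then [+dorsal] gives /ʁ, ɥ, j/.
Then [-round] leaves /ʁ, j/.

ʁ, j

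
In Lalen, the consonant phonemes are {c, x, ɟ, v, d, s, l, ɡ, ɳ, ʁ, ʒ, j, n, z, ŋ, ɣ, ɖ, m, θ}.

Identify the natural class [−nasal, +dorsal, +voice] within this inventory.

ɟ, ɡ, ʁ, j, ɣ

Eliminate segments failing any feature: /c, x/ are [−voice]; /v, d, s, l, ʒ, z, ɖ, θ/ are [−dorsal]; /ɳ, n, ŋ, m/ are [+nasal]. The remaining /ɟ, ɡ, ʁ, j, ɣ/ satisfy [−nasal], [+dorsal], [+voice].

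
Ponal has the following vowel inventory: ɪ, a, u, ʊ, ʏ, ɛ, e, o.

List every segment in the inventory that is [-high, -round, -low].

ɛ, e

Eliminate segments failing any feature: /ɪ, u, ʊ, ʏ/ are [+high]; /a/ is [+low]; /o/ is [+round]. The remaining /ɛ, e/ satisfy [-high], [-round], [-low].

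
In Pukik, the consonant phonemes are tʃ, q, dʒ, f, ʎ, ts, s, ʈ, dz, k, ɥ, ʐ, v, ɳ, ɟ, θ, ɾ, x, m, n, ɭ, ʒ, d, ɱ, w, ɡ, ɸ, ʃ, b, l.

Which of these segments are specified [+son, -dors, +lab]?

m, ɱ

First, the [+sonorant] segments are /ʎ, ɥ, ɳ, ɾ, m, n, ɭ, ɱ, w, l/.
Within that set, [-dorsal] gives /ɳ, ɾ, m, n, ɭ, ɱ, l/.
Then [+labial] leaves /m, ɱ/.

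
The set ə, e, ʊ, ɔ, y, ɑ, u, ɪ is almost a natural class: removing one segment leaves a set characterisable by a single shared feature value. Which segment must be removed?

ɑ

The remaining segments after removing /ɑ/ share [-low]; /ɑ/ (low back unrounded vowel) is [+low]. For every other candidate removal, the leftover set fails to share any single feature value that the removed segment lacks.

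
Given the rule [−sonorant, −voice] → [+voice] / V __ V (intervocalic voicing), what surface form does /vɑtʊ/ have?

[vɑdʊ]

Only /t/ occurs between two vowels (/ɑ/ __ /ʊ/) and matches the structural description. It is a voiceless alveolar stop, so [−sonorant, −voice] holds; changing it to [+voice] with all other features held fixed yields /d/ (voiced alveolar stop). No other segment meets both the structural description and the environment, so the output is [vɑdʊ].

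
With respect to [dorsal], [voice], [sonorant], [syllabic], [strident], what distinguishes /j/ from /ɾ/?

/j/ (palatal glide) and /ɾ/ (alveolar tap) agree on [+voice], [+sonorant], [−syllabic], [−strident]. They differ on [dorsal] (/j/ [+], /ɾ/ [−]).

[dorsal]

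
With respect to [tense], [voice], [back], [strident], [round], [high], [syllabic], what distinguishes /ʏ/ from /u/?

/ʏ/ is the high front rounded lax vowel and /u/ is the high back rounded tense vowel. Both are [+voice], [−strident], [+round], [+high], [+syllabic]. /ʏ/ is [−back] while /u/ is [+back]; /ʏ/ is [−tense] while /u/ is [+tense], so the distinguishing features are [back], [tense].

[back], [tense]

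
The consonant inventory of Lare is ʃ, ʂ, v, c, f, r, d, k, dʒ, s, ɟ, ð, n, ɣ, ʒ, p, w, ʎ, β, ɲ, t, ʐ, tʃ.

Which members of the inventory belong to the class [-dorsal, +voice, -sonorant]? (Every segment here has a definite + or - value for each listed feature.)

v, d, dʒ, ð, ʒ, β, ʐ

Checking each segment against [-dorsal], [+voice], [-sonorant]: /v/ (voiced labiodental fricative), /d/ (voiced alveolar stop), /dʒ/ (voiced postalveolar affricate), /ð/ (voiced dental fricative), /ʒ/ (voiced postalveolar fricative), /β/ (voiced bilabial fricative), among others, satisfy every feature; every other segment in the inventory fails at least one.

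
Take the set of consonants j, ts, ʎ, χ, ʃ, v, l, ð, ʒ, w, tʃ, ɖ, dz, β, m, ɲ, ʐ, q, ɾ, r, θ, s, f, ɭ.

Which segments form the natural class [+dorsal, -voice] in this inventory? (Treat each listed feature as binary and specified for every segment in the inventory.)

χ, q

Checking each segment against [+dorsal], [-voice]: /χ/ (voiceless uvular fricative), /q/ (voiceless uvular stop) satisfy every feature; every other segment in the inventory fails at least one.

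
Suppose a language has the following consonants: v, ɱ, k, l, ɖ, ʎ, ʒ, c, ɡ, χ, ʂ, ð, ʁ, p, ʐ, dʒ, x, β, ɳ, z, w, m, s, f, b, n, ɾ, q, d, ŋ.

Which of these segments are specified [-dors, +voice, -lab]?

l, ɖ, ʒ, ð, ʐ, dʒ, ɳ, z, n, ɾ, d

First, the [-dorsal] segments are /v, ɱ, l, ɖ, ʒ, ʂ, ð, p, ʐ, dʒ, β, ɳ, z, m, s, f, b, n, ɾ, d/.
Among these, [+voice] gives /v, ɱ, l, ɖ, ʒ, ð, ʐ, dʒ, β, ɳ, z, m, b, n, ɾ, d/.
Of those, [-labial] leaves /l, ɖ, ʒ, ð, ʐ, dʒ, ɳ, z, n, ɾ, d/.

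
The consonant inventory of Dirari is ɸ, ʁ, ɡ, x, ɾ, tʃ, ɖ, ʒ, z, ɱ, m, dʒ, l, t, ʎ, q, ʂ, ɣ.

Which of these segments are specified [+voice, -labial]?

ʁ, ɡ, ɾ, ɖ, ʒ, z, dʒ, l, ʎ, ɣ

Checking each segment against [+voice], [-labial]: /ʁ/ (voiced uvular fricative), /ɡ/ (voiced velar stop), /ɾ/ (alveolar tap), /ɖ/ (voiced retroflex stop), /ʒ/ (voiced postalveolar fricative), /z/ (voiced alveolar fricative), among others, satisfy every feature; every other segment in the inventory fails at least one.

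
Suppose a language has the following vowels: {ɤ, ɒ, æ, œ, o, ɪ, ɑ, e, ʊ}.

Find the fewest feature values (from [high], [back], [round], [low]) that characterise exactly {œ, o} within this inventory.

/œ, o/ are all [−high], [−low], [+round], and no other segment in the inventory matches all three values. Dropping any one of them over-generates: [−low, +round] alone would also admit /ʊ/; [−high, +round] alone would also admit /ɒ/; [−high, −low] alone would also admit /ɤ, e/. No other combination of two listed features picks out exactly this set either, so fewer than three features will not do.

[−high, −low, +round]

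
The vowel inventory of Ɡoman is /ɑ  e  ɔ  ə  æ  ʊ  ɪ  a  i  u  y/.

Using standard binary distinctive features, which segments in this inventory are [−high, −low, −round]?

Checking each segment against [−high], [−low], [−round]: /e/ (mid front unrounded tense vowel), /ə/ (mid central vowel (schwa)) satisfy every feature; every other segment in the inventory fails at least one.

e, ə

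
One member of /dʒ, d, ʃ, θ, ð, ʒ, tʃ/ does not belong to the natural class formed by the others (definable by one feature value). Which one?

d

/dʒ, tʃ, θ, ð, ʃ, ʒ/ are all [+distributed], but /d/ (voiced alveolar stop) is [−distributed]. No other single segment can be removed to leave a set sharing one feature value that the removed segment lacks, so /d/ is the odd one out.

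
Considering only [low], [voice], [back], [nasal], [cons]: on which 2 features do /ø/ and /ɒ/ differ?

/ø/ (mid front rounded tense vowel) and /ɒ/ (low back rounded vowel) agree on [+voice], [-nasal], [-consonantal]. They differ on [low] (/ø/ [-], /ɒ/ [+]), [back] (/ø/ [-], /ɒ/ [+]).

[low], [back]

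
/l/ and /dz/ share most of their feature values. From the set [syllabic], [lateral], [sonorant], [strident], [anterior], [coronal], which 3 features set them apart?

The two segments share [−syllabic], [+anterior], [+coronal]. The only features from the list on which they differ: /l/ is [+sonorant] while /dz/ is [−sonorant]; /l/ is [+lateral] while /dz/ is [−lateral]; /l/ is [−strident] while /dz/ is [+strident].

[sonorant], [lateral], [strident]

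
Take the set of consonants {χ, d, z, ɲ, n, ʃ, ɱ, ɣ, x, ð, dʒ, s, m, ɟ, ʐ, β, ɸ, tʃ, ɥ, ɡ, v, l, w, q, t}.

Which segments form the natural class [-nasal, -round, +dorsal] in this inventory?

χ, ɣ, x, ɟ, ɡ, q

Checking each segment against [-nasal], [-round], [+dorsal]: /χ/ (voiceless uvular fricative), /ɣ/ (voiced velar fricative), /x/ (voiceless velar fricative), /ɟ/ (voiced palatal stop), /ɡ/ (voiced velar stop), /q/ (voiceless uvular stop) satisfy every feature; every other segment in the inventory fails at least one.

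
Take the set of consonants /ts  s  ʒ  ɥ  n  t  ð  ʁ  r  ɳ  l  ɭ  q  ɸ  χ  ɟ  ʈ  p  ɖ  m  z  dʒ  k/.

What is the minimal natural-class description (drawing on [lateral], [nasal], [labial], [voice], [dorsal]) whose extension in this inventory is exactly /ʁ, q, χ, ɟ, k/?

The class [−labial], [+dorsal] has exactly /ʁ, q, χ, ɟ, k/ as its extension in this inventory. No smaller conjunction from the listed features achieves this: [+dorsal] alone would also admit /ɥ/; [−labial] alone would also admit /ts, s, ʒ, n, …/; and checking the remaining single features turns up none with this extension.

[−labial, +dorsal]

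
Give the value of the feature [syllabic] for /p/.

/p/ is the voiceless bilabial stop, hence [−syllabic].

[−syllabic]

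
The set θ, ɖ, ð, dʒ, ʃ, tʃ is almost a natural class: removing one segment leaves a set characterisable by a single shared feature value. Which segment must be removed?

/dʒ, ð, ʃ, tʃ, θ/ are all [+distributed], but /ɖ/ (voiced retroflex stop) is [-distributed]. No other single segment can be removed to leave a set sharing one feature value that the removed segment lacks, so /ɖ/ is the odd one out.

ɖ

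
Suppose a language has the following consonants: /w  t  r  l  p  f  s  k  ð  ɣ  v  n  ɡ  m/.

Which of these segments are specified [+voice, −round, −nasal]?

r, l, ð, ɣ, v, ɡ

Checking each segment against [+voice], [−round], [−nasal]: /r/ (alveolar trill), /l/ (alveolar lateral approximant), /ð/ (voiced dental fricative), /ɣ/ (voiced velar fricative), /v/ (voiced labiodental fricative), /ɡ/ (voiced velar stop) satisfy every feature; every other segment in the inventory fails at least one.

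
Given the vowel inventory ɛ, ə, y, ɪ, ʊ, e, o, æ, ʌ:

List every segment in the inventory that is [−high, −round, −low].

Checking each segment against [−high], [−round], [−low]: /ɛ/ (mid front unrounded lax vowel), /ə/ (mid central vowel (schwa)), /e/ (mid front unrounded tense vowel), /ʌ/ (mid back unrounded lax vowel) satisfy every feature; every other segment in the inventory fails at least one.

ɛ, ə, e, ʌ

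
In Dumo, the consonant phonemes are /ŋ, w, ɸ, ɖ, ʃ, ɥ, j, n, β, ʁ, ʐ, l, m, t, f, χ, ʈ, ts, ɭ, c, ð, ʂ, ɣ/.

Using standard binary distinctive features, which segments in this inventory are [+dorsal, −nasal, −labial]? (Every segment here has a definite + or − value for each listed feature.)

Checking each segment against [+dorsal], [−nasal], [−labial]: /j/ (palatal glide), /ʁ/ (voiced uvular fricative), /χ/ (voiceless uvular fricative), /c/ (voiceless palatal stop), /ɣ/ (voiced velar fricative) satisfy every feature; every other segment in the inventory fails at least one.

j, ʁ, χ, c, ɣ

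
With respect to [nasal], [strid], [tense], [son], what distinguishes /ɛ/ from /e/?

[tense]

/ɛ/ is the mid front unrounded lax vowel and /e/ is the mid front unrounded tense vowel. Both are [-nasal], [-strident], [+sonorant]. /ɛ/ is [-tense] while /e/ is [+tense], so the distinguishing feature is [tense].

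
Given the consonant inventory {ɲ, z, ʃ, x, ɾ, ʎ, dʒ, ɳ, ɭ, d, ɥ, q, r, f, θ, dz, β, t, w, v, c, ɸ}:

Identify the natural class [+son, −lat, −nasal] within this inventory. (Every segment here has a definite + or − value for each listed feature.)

ɾ, ɥ, r, w

Eliminate segments failing any feature: /ɲ, ɳ/ are [+nasal]; /z, ʃ, x, dʒ, d, q, f, θ, dz, β, t, v, c, ɸ/ are [−sonorant]; /ʎ, ɭ/ are [+lateral]. The remaining /ɾ, ɥ, r, w/ satisfy [+sonorant], [−lateral], [−nasal].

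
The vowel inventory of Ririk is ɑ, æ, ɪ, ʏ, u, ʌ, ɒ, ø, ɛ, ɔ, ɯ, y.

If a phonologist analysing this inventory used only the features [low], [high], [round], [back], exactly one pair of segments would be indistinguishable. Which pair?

Both /y/ and /ʏ/ are [−low], [+high], [+round], [−back]. Since the list omits [tense] — which does distinguish the high front rounded tense vowel from the high front rounded lax vowel — this pair collapses; all other pairs remain distinct.

y, ʏ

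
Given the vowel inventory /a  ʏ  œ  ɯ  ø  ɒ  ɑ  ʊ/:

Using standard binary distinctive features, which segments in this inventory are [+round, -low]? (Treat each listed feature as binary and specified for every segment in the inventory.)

First, the [+round] segments are /ʏ, œ, ø, ɒ, ʊ/.
Among these, [-low] leaves /ʏ, œ, ø, ʊ/.

ʏ, œ, ø, ʊ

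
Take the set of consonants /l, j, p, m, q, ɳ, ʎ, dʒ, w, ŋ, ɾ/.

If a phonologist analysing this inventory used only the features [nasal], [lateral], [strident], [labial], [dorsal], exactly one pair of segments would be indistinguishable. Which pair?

q, j

/q/ (voiceless uvular stop) and /j/ (palatal glide) are both [−nasal], [−lateral], [−strident], [−labial], [+dorsal], so none of the listed features separates them. (They do differ in [sonorant], [voice], [continuant], [high] and [back], which are not among the given features.) Every other pair in the inventory differs on at least one listed feature.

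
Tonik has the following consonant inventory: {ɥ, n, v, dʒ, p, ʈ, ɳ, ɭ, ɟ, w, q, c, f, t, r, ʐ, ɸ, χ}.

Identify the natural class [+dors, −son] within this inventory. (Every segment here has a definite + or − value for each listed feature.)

Among the inventory, the [+dorsal] segments are /ɥ, ɟ, w, q, c, χ/.
Intersecting with [−sonorant] leaves /ɟ, q, c, χ/.

ɟ, q, c, χ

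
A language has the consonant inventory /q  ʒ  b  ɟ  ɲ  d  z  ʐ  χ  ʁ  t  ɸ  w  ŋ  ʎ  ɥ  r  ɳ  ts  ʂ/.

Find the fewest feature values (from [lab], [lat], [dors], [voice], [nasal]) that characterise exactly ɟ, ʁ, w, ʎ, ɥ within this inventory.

[+voice, −nasal, +dors]

The class [+voice], [−nasal], [+dorsal] has exactly /ɟ, ʁ, w, ʎ, ɥ/ as its extension in this inventory. No smaller conjunction from the listed features achieves this: [−nasal, +dorsal] alone would also admit /q, χ/; [+voice, +dorsal] alone would also admit /ɲ, ŋ/; [+voice, −nasal] alone would also admit /ʒ, b, d, z, …/; and checking the remaining two-feature bundles turns up none with this extension.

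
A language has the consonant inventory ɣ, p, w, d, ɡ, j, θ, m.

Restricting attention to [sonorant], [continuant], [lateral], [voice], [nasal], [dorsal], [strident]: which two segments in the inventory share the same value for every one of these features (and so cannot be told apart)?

Both /j/ and /w/ are [+sonorant], [+continuant], [-lateral], [+voice], [-nasal], [+dorsal], [-strident]. Since the list omits [labial], [round] and [back] — which do distinguish the palatal glide from the labial-velar glide — this pair collapses; all other pairs remain distinct.

j, w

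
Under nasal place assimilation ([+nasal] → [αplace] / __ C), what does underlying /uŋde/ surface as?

[unde]

In /uŋde/, the nasal /ŋ/ precedes /d/, which is [+coronal]. The nasal assimilates in place, becoming the [+coronal] nasal /n/. The surface form is [unde].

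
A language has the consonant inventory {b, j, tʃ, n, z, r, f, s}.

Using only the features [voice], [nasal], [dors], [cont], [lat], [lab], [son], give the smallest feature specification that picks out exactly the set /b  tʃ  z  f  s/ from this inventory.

Every target segment is [−sonorant] and no other inventory member is, so one feature is enough.

[−son]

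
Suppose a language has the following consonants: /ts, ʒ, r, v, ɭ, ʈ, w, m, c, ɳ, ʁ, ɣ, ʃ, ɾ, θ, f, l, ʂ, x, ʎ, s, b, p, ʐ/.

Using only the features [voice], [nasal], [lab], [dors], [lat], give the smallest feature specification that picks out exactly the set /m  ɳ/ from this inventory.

/m, ɳ/ are exactly the [+nasal] segments in the inventory, so a single feature suffices.

[+nasal]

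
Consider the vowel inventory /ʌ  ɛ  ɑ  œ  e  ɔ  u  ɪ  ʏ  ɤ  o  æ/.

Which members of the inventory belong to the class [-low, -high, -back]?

Eliminate segments failing any feature: /ʌ, ɔ, ɤ, o/ are [+back]; /ɑ, æ/ are [+low]; /u, ɪ, ʏ/ are [+high]. The remaining /ɛ, œ, e/ satisfy [-low], [-high], [-back].

ɛ, œ, e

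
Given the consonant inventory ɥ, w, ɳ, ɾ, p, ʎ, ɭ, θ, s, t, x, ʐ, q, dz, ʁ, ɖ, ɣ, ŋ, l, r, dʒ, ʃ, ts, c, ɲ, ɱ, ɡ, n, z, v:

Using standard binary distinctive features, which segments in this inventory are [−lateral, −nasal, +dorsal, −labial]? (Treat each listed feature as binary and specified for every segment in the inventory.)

Eliminate segments failing any feature: /ɥ, w/ are [+labial]; /ɳ, ŋ, ɲ, ɱ, n/ are [+nasal]; /ɾ, p, θ, s, t, ʐ, dz, ɖ, r, dʒ, ʃ, ts, z, v/ are [−dorsal]; /ʎ, ɭ, l/ are [+lateral]. The remaining /x, q, ʁ, ɣ, c, ɡ/ satisfy [−lateral], [−nasal], [+dorsal], [−labial].

x, q, ʁ, ɣ, c, ɡ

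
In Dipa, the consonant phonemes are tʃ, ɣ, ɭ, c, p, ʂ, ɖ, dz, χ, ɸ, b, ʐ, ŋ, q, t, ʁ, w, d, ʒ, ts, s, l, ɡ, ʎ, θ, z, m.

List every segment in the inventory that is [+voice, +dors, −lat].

Eliminate segments failing any feature: /tʃ, c, p, ʂ, χ, ɸ, q, t, ts, s, θ/ are [−voice]; /ɭ, ɖ, dz, b, ʐ, d, ʒ, l, z, m/ are [−dorsal]; /ʎ/ is [+lateral]. The remaining /ɣ, ŋ, ʁ, w, ɡ/ satisfy [+voice], [+dorsal], [−lateral].

ɣ, ŋ, ʁ, w, ɡ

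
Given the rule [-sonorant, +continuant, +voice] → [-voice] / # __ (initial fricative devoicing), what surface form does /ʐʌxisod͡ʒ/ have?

/ʐ/ satisfies [-sonorant, +continuant, +voice] and sits in # __. The [-voice] counterpart of the voiced retroflex fricative is /ʂ/. Other segments in /ʐʌxisod͡ʒ/ either fail the structural description or are not in the environment, so the surface form is [ʂʌxisod͡ʒ].

[ʂʌxisod͡ʒ]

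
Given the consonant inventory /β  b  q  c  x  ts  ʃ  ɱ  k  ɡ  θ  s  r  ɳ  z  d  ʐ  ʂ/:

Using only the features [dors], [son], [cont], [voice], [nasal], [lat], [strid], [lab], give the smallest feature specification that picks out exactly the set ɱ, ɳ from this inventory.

Every target segment is [+nasal] and no other inventory member is, so one feature is enough.

[+nasal]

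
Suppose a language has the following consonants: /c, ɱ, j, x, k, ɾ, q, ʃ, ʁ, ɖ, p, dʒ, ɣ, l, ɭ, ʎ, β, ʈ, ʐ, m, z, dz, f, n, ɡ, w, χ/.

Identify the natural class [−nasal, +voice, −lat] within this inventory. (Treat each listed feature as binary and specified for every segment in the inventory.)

Eliminate segments failing any feature: /c, x, k, q, ʃ, p, ʈ, f, χ/ are [−voice]; /ɱ, m, n/ are [+nasal]; /l, ɭ, ʎ/ are [+lateral]. The remaining /j, ɾ, ʁ, ɖ, dʒ, ɣ, β, ʐ, z, dz, ɡ, w/ satisfy [−nasal], [+voice], [−lateral].

j, ɾ, ʁ, ɖ, dʒ, ɣ, β, ʐ, z, dz, ɡ, w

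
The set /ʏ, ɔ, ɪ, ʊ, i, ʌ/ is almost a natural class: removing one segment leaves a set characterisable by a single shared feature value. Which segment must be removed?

[tense] groups all but one: /ʊ, ɔ, ɪ, ʏ, ʌ/ share [−tense] while /i/ (high front unrounded tense vowel) alone is [+tense]. Removing any other segment would not leave a single-feature class that excludes it.

i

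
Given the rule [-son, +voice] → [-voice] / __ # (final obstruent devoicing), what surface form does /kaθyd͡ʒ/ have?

[kaθyt͡ʃ]

/d͡ʒ/ satisfies [-son, +voice] and sits in __ #. The [-voice] counterpart of the voiced postalveolar affricate is /t͡ʃ/. Other segments in /kaθyd͡ʒ/ either fail the structural description or are not in the environment, so the surface form is [kaθyt͡ʃ].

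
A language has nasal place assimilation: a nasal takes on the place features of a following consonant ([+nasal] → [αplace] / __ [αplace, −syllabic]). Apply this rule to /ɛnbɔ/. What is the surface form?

[ɛmbɔ]

/n/ sits before the [+labial] consonant /b/, so it takes on [+labial] and surfaces as /m/. The rest of the form is unaffected: [ɛmbɔ].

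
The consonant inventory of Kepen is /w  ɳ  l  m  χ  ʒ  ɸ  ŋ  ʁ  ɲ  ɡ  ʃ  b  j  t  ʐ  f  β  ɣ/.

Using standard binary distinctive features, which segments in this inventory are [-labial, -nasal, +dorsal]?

Checking each segment against [-labial], [-nasal], [+dorsal]: /χ/ (voiceless uvular fricative), /ʁ/ (voiced uvular fricative), /ɡ/ (voiced velar stop), /j/ (palatal glide), /ɣ/ (voiced velar fricative) satisfy every feature; every other segment in the inventory fails at least one.

χ, ʁ, ɡ, j, ɣ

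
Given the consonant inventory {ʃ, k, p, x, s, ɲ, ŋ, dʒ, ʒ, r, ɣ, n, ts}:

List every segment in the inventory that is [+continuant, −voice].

First, the [+continuant] segments are /ʃ, x, s, ʒ, r, ɣ/.
Intersecting with [−voice] leaves /ʃ, x, s/.

ʃ, x, s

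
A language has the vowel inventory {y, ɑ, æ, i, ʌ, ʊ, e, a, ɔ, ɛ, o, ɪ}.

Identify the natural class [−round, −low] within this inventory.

Checking each segment against [−round], [−low]: /i/ (high front unrounded tense vowel), /ʌ/ (mid back unrounded lax vowel), /e/ (mid front unrounded tense vowel), /ɛ/ (mid front unrounded lax vowel), /ɪ/ (high front unrounded lax vowel) satisfy every feature; every other segment in the inventory fails at least one.

i, ʌ, e, ɛ, ɪ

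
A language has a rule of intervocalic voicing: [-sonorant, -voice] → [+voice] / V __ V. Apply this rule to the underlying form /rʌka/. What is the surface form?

[rʌɡa]

The only segment in the rule's environment that also matches [-sonorant, -voice] is /k/. Applying [+voice] turns the voiceless velar stop into /ɡ/ (voiced velar stop), giving [rʌɡa].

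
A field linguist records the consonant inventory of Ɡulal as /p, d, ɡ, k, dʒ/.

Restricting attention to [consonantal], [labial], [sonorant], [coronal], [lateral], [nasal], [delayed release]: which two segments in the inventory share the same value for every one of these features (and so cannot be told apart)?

k, ɡ

/k/ (voiceless velar stop) and /ɡ/ (voiced velar stop) are both [+consonantal], [-labial], [-sonorant], [-coronal], [-lateral], [-nasal], [-delayed release], so none of the listed features separates them. (They do differ in [voice], which is not among the given features.) Every other pair in the inventory differs on at least one listed feature.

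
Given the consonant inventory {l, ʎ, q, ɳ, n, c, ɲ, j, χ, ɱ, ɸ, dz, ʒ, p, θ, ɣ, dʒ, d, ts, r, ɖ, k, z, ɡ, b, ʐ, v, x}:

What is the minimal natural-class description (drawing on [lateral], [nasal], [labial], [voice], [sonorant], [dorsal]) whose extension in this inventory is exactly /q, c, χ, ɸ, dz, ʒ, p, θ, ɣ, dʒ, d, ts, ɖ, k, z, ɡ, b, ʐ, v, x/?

[−sonorant]

Every target segment is [−sonorant] and no other inventory member is, so one feature is enough.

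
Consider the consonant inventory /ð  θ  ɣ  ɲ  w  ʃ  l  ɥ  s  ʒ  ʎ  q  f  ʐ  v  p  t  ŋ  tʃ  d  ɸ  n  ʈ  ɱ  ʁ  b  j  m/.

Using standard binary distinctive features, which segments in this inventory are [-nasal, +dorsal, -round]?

Among the inventory, the [-nasal] segments are /ð, θ, ɣ, w, ʃ, l, ɥ, s, ʒ, ʎ, q, f, ʐ, v, p, t, tʃ, d, ɸ, ʈ, ʁ, b, j/.
Then [+dorsal] gives /ɣ, w, ɥ, ʎ, q, ʁ, j/.
Within that set, [-round] leaves /ɣ, ʎ, q, ʁ, j/.

ɣ, ʎ, q, ʁ, j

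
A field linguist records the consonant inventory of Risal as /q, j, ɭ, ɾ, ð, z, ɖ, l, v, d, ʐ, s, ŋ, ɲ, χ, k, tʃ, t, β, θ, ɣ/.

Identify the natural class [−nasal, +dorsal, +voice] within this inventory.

j, ɣ

Eliminate segments failing any feature: /q, χ, k/ are [−voice]; /ɭ, ɾ, ð, z, ɖ, l, v, d, ʐ, s, tʃ, t, β, θ/ are [−dorsal]; /ŋ, ɲ/ are [+nasal]. The remaining /j, ɣ/ satisfy [−nasal], [+dorsal], [+voice].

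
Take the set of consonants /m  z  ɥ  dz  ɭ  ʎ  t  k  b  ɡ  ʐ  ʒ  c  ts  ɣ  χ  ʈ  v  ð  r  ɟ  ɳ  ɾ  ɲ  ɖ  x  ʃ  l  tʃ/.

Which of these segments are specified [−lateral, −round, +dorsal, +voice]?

ɡ, ɣ, ɟ, ɲ

Eliminate segments failing any feature: /m, z, dz, t, b, ʐ, ʒ, ts, ʈ, v, ð, r, ɳ, ɾ, ɖ, ʃ, tʃ/ are [−dorsal]; /ɥ/ is [+round]; /ɭ, ʎ, l/ are [+lateral]; /k, c, χ, x/ are [−voice]. The remaining /ɡ, ɣ, ɟ, ɲ/ satisfy [−lateral], [−round], [+dorsal], [+voice].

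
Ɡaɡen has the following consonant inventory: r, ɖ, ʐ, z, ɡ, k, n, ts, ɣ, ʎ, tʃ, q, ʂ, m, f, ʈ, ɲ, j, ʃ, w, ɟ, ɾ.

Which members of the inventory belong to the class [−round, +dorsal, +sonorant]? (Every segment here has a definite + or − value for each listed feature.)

Checking each segment against [−round], [+dorsal], [+sonorant]: /ʎ/ (palatal lateral approximant), /ɲ/ (palatal nasal), /j/ (palatal glide) satisfy every feature; every other segment in the inventory fails at least one.

ʎ, ɲ, j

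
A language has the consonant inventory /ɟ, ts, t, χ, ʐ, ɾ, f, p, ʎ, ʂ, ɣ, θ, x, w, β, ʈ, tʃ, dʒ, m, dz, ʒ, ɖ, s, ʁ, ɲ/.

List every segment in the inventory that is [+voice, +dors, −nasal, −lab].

ɟ, ʎ, ɣ, ʁ

Checking each segment against [+voice], [+dorsal], [−nasal], [−labial]: /ɟ/ (voiced palatal stop), /ʎ/ (palatal lateral approximant), /ɣ/ (voiced velar fricative), /ʁ/ (voiced uvular fricative) satisfy every feature; every other segment in the inventory fails at least one.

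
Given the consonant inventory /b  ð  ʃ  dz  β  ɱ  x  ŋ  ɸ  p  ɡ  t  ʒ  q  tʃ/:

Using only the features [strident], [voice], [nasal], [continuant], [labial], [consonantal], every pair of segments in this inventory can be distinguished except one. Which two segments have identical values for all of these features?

q, t

Both /q/ and /t/ are [−strident], [−voice], [−nasal], [−continuant], [−labial], [+consonantal]. Since the list omits [coronal] and [dorsal] — which do distinguish the voiceless uvular stop from the voiceless alveolar stop — this pair collapses; all other pairs remain distinct.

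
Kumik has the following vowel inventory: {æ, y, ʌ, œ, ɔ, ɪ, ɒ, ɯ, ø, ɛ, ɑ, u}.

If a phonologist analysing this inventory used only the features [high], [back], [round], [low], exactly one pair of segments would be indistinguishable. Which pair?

/œ/ (mid front rounded lax vowel) and /ø/ (mid front rounded tense vowel) are both [−high], [−back], [+round], [−low], so none of the listed features separates them. (They do differ in [tense], which is not among the given features.) Every other pair in the inventory differs on at least one listed feature.

œ, ø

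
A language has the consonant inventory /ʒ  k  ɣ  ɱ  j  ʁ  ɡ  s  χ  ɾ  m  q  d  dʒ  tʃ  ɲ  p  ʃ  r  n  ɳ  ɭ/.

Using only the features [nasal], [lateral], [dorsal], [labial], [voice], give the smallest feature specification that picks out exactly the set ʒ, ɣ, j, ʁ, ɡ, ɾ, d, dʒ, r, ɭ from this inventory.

Every target segment is [+voice], [−nasal]; each remaining inventory member fails at least one of these. Each conjunct is needed — [−nasal] alone would also admit /k, s, χ, q, …/; [+voice] alone would also admit /ɱ, m, ɲ, n, …/ — and no other single listed feature has exactly this extension, so two is the minimum.

[+voice, −nasal]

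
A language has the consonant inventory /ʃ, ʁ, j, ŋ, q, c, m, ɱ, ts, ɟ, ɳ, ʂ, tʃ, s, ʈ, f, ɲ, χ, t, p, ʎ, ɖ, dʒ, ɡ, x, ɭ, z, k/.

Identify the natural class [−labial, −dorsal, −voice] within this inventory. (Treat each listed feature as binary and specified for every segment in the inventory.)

ʃ, ts, ʂ, tʃ, s, ʈ, t

Checking each segment against [−labial], [−dorsal], [−voice]: /ʃ/ (voiceless postalveolar fricative), /ts/ (voiceless alveolar affricate), /ʂ/ (voiceless retroflex fricative), /tʃ/ (voiceless postalveolar affricate), /s/ (voiceless alveolar fricative), /ʈ/ (voiceless retroflex stop), among others, satisfy every feature; every other segment in the inventory fails at least one.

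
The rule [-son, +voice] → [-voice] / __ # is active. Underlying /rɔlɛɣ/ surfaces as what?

[rɔlɛx]

Only the final segment /ɣ/ is both word-final and matches the structural description. It is a voiced velar fricative, so [-son, +voice] holds; changing it to [-voice] with all other features held fixed yields /x/ (voiceless velar fricative). No other segment meets both the structural description and the environment, so the output is [rɔlɛx].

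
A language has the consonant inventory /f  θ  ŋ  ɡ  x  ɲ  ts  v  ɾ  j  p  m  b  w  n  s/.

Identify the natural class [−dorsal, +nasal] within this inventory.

Checking each segment against [−dorsal], [+nasal]: /m/ (bilabial nasal), /n/ (alveolar nasal) satisfy every feature; every other segment in the inventory fails at least one.

m, n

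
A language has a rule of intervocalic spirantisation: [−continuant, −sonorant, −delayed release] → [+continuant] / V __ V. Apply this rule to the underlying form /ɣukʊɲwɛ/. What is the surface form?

/k/ satisfies [−continuant, −sonorant, −delayed release] and sits in V __ V. The [+continuant] counterpart of the voiceless velar stop is /x/. Other segments in /ɣukʊɲwɛ/ either fail the structural description or are not in the environment, so the surface form is [ɣuxʊɲwɛ].

[ɣuxʊɲwɛ]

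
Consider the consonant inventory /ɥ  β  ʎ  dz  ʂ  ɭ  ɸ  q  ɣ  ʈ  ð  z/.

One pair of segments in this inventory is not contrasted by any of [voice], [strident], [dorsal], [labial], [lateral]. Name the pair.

/dz/ (voiced alveolar affricate) and /z/ (voiced alveolar fricative) are both [+voice], [+strident], [-dorsal], [-labial], [-lateral], so none of the listed features separates them. (They do differ in [continuant], which is not among the given features.) Every other pair in the inventory differs on at least one listed feature.

dz, z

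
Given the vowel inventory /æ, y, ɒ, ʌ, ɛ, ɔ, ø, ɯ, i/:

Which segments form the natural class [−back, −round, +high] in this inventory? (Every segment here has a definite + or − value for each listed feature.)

Checking each segment against [−back], [−round], [+high]: /i/ (high front unrounded tense vowel) satisfies every feature; every other segment in the inventory fails at least one.

i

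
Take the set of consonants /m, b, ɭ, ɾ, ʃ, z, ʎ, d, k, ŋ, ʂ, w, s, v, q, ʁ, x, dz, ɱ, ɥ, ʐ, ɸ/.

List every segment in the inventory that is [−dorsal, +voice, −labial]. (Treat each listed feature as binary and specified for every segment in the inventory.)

ɭ, ɾ, z, d, dz, ʐ

Checking each segment against [−dorsal], [+voice], [−labial]: /ɭ/ (retroflex lateral approximant), /ɾ/ (alveolar tap), /z/ (voiced alveolar fricative), /d/ (voiced alveolar stop), /dz/ (voiced alveolar affricate), /ʐ/ (voiced retroflex fricative) satisfy every feature; every other segment in the inventory fails at least one.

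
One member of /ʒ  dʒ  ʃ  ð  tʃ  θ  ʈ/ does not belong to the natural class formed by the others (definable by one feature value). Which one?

[distributed] groups all but one: /ð, ʒ, θ, tʃ, ʃ, dʒ/ share [+distributed] while /ʈ/ (voiceless retroflex stop) alone is [-distributed]. Removing any other segment would not leave a single-feature class that excludes it.

ʈ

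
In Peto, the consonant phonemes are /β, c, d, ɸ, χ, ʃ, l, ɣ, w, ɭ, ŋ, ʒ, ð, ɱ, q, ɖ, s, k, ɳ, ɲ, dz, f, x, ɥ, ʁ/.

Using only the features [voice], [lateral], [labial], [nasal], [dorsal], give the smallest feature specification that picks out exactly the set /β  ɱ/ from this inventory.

[+voice, +labial, −dorsal]

Every target segment is [+voice], [+labial], [−dorsal]; each remaining inventory member fails at least one of these. Each conjunct is needed — [+labial, −dorsal] alone would also admit /ɸ, f/; [+voice, −dorsal] alone would also admit /d, l, ɭ, ʒ, …/; [+voice, +labial] alone would also admit /w, ɥ/ — and no other combination of two listed features has exactly this extension, so three is the minimum.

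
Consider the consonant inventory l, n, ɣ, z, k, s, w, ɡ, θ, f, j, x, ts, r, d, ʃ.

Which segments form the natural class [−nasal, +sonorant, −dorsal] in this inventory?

l, r

Eliminate segments failing any feature: /n/ is [+nasal]; /ɣ, z, k, s, ɡ, θ, f, x, ts, d, ʃ/ are [−sonorant]; /w, j/ are [+dorsal]. The remaining /l, r/ satisfy [−nasal], [+sonorant], [−dorsal].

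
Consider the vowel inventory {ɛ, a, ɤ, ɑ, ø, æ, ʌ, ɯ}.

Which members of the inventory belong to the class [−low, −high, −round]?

First, the [−low] segments are /ɛ, ɤ, ø, ʌ, ɯ/.
Of those, [−high] gives /ɛ, ɤ, ø, ʌ/.
Then [−round] leaves /ɛ, ɤ, ʌ/.

ɛ, ɤ, ʌ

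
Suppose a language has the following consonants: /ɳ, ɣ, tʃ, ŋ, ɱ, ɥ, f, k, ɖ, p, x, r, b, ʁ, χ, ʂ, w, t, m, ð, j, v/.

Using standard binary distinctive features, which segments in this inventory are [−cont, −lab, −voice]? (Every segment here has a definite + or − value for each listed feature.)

tʃ, k, t

Eliminate segments failing any feature: /ɳ, ŋ, ɖ/ are [+voice]; /ɣ, ɥ, f, x, r, ʁ, χ, ʂ, w, ð, j, v/ are [+continuant]; /ɱ, p, b, m/ are [+labial]. The remaining /tʃ, k, t/ satisfy [−continuant], [−labial], [−voice].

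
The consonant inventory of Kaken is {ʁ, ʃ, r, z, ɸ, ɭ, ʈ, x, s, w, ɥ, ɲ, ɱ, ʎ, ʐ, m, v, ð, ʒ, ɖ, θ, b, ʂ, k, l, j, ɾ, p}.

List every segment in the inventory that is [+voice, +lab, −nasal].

w, ɥ, v, b

Eliminate segments failing any feature: /ʁ, r, z, ɭ, ɲ, ʎ, ʐ, ð, ʒ, ɖ, l, j, ɾ/ are [−labial]; /ʃ, ɸ, ʈ, x, s, θ, ʂ, k, p/ are [−voice]; /ɱ, m/ are [+nasal]. The remaining /w, ɥ, v, b/ satisfy [+voice], [+labial], [−nasal].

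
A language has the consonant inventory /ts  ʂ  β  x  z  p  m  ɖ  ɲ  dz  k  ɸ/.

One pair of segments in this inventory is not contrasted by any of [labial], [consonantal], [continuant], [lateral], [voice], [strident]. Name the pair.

Both /ɲ/ and /ɖ/ are [-labial], [+consonantal], [-continuant], [-lateral], [+voice], [-strident]. Since the list omits [sonorant], [nasal] and [dorsal] — which do distinguish the palatal nasal from the voiced retroflex stop — this pair collapses; all other pairs remain distinct.

ɲ, ɖ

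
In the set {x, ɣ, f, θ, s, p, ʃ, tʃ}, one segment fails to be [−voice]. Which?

/x, tʃ, f, θ, ʃ, p, s/ are all [−voice]; /ɣ/ (voiced velar fricative) is [+voice].

ɣ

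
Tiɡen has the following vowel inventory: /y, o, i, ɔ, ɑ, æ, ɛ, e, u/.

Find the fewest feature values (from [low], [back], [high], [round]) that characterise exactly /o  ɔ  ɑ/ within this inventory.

The class [−high], [+back] has exactly /o, ɔ, ɑ/ as its extension in this inventory. No smaller conjunction from the listed features achieves this: [+back] alone would also admit /u/; [−high] alone would also admit /æ, ɛ, e/; and checking the remaining single features turns up none with this extension.

[−high, +back]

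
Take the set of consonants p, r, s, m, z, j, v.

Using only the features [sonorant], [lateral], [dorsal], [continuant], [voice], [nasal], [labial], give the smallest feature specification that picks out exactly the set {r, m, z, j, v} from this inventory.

The target set is precisely the extension of [+voice] in this inventory.

[+voice]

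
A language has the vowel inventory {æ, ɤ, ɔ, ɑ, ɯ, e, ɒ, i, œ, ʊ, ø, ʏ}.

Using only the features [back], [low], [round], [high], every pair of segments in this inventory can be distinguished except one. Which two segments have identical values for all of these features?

/ø/ (mid front rounded tense vowel) and /œ/ (mid front rounded lax vowel) are both [-back], [-low], [+round], [-high], so none of the listed features separates them. (They do differ in [tense], which is not among the given features.) Every other pair in the inventory differs on at least one listed feature.

ø, œ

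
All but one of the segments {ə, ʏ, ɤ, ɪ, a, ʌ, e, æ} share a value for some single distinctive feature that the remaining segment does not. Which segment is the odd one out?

ʏ

The remaining segments after removing /ʏ/ share [−round]; /ʏ/ (high front rounded lax vowel) is [+round]. For every other candidate removal, the leftover set fails to share any single feature value that the removed segment lacks.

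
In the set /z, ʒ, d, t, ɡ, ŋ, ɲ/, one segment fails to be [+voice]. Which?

Every segment except /t/ is [+voice]. /t/ (voiceless alveolar stop) is [−voice], so it is the exception.

t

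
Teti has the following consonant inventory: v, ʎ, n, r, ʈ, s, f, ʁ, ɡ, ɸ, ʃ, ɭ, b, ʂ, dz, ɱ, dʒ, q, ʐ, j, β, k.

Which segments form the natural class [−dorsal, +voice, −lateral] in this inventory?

Eliminate segments failing any feature: /ʎ, ʁ, ɡ, q, j, k/ are [+dorsal]; /ʈ, s, f, ɸ, ʃ, ʂ/ are [−voice]; /ɭ/ is [+lateral]. The remaining /v, n, r, b, dz, ɱ, dʒ, ʐ, β/ satisfy [−dorsal], [+voice], [−lateral].

v, n, r, b, dz, ɱ, dʒ, ʐ, β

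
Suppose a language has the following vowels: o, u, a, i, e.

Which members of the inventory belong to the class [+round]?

The [+round] segments here are /o, u/; the remaining /a, i, e/ are [−round].

o, u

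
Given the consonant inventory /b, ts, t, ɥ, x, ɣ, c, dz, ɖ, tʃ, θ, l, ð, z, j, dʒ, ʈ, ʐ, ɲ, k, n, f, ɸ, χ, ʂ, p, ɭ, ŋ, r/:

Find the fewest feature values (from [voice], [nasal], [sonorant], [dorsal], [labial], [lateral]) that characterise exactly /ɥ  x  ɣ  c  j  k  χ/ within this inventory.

[−nasal, +dorsal]

The class [−nasal], [+dorsal] has exactly /ɥ, x, ɣ, c, j, k, χ/ as its extension in this inventory. No smaller conjunction from the listed features achieves this: [+dorsal] alone would also admit /ɲ, ŋ/; [−nasal] alone would also admit /b, ts, t, dz, …/; and checking the remaining single features turns up none with this extension.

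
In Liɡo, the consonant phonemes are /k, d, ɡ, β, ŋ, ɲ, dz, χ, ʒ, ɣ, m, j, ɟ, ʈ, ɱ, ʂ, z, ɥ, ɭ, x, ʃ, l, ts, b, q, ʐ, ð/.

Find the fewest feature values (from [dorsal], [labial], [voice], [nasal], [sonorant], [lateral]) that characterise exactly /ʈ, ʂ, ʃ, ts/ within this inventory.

Every target segment is [-voice], [-dorsal]; each remaining inventory member fails at least one of these. Each conjunct is needed — [-dorsal] alone would also admit /d, β, dz, ʒ, …/; [-voice] alone would also admit /k, χ, x, q/ — and no other single listed feature has exactly this extension, so two is the minimum.

[-voice, -dorsal]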